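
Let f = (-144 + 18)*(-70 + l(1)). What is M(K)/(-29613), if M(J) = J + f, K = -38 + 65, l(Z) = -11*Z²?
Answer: -3411/9871 ≈ -0.34556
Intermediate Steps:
K = 27
f = 10206 (f = (-144 + 18)*(-70 - 11*1²) = -126*(-70 - 11*1) = -126*(-70 - 11) = -126*(-81) = 10206)
M(J) = 10206 + J (M(J) = J + 10206 = 10206 + J)
M(K)/(-29613) = (10206 + 27)/(-29613) = 10233*(-1/29613) = -3411/9871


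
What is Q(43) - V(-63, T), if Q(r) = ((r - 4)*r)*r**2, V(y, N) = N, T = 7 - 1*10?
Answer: 3100776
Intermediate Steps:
T = -3 (T = 7 - 10 = -3)
Q(r) = r**3*(-4 + r) (Q(r) = ((-4 + r)*r)*r**2 = (r*(-4 + r))*r**2 = r**3*(-4 + r))
Q(43) - V(-63, T) = 43**3*(-4 + 43) - 1*(-3) = 79507*39 + 3 = 3100773 + 3 = 3100776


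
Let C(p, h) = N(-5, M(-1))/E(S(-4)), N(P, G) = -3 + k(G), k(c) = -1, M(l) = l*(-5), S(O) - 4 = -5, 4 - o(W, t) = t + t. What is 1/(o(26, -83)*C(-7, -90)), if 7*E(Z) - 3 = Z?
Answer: -1/2380 ≈ -0.00042017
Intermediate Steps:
o(W, t) = 4 - 2*t (o(W, t) = 4 - (t + t) = 4 - 2*t)
S(O) = -1 (S(O) = 4 - 5 = -1)
M(l) = -5*l
E(Z) = 3/7 + Z/7
N(P, G) = -4 (N(P, G) = -3 - 1 = -4)
C(p, h) = -14 (C(p, h) = -4/(3/7 + (1/7)*(-1)) = -4/(3/7 - 1/7) = -4/2/7 = -4*7/2 = -14)
1/(o(26, -83)*C(-7, -90)) = 1/((4 - 2*(-83))*(-14)) = -1/14/(4 + 166) = -1/14/170 = (1/170)*(-1/14) = -1/2380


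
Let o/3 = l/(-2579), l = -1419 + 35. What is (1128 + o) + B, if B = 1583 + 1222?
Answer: 10147359/2579 ≈ 3934.6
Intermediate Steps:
l = -1384
B = 2805
o = 4152/2579 (o = 3*(-1384/(-2579)) = 3*(-1384*(-1/2579)) = 3*(1384/2579) = 4152/2579 ≈ 1.6099)
(1128 + o) + B = (1128 + 4152/2579) + 2805 = 2913264/2579 + 2805 = 10147359/2579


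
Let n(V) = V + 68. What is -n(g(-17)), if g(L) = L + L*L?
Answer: -340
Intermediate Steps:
g(L) = L + L**2
n(V) = 68 + V
-n(g(-17)) = -(68 - 17*(1 - 17)) = -(68 - 17*(-16)) = -(68 + 272) = -1*340 = -340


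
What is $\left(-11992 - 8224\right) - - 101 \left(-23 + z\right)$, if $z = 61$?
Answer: $-16378$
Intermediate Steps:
$\left(-11992 - 8224\right) - - 101 \left(-23 + z\right) = \left(-11992 - 8224\right) - - 101 \left(-23 + 61\right) = -20216 - \left(-101\right) 38 = -20216 - -3838 = -20216 + 3838 = -16378$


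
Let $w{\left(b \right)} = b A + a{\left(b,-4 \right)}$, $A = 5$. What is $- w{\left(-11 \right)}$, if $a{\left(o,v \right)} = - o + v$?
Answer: $48$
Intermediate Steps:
$a{\left(o,v \right)} = v - o$
$w{\left(b \right)} = -4 + 4 b$ ($w{\left(b \right)} = b 5 - \left(4 + b\right) = 5 b - \left(4 + b\right) = -4 + 4 b$)
$- w{\left(-11 \right)} = - (-4 + 4 \left(-11\right)) = - (-4 - 44) = \left(-1\right) \left(-48\right) = 48$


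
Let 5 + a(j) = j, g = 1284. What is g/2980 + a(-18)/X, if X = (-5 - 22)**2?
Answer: 216874/543105 ≈ 0.39932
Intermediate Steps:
a(j) = -5 + j
X = 729 (X = (-27)**2 = 729)
g/2980 + a(-18)/X = 1284/2980 + (-5 - 18)/729 = 1284*(1/2980) - 23*1/729 = 321/745 - 23/729 = 216874/543105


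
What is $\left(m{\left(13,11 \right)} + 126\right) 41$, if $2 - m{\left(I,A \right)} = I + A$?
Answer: $4264$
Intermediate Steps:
$m{\left(I,A \right)} = 2 - A - I$ ($m{\left(I,A \right)} = 2 - \left(I + A\right) = 2 - \left(A + I\right) = 2 - A - I$)
$\left(m{\left(13,11 \right)} + 126\right) 41 = \left(\left(2 - 11 - 13\right) + 126\right) 41 = \left(-22 + 126\right) 41 = 104 \cdot 41 = 4264$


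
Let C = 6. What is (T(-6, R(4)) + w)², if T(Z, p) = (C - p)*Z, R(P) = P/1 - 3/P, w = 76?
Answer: 14161/4 ≈ 3540.3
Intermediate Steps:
R(P) = P - 3/P (R(P) = P*1 - 3/P = P - 3/P)
T(Z, p) = Z*(6 - p) (T(Z, p) = (6 - p)*Z = Z*(6 - p))
(T(-6, R(4)) + w)² = (-6*(6 - (4 - 3/4)) + 76)² = (-6*(6 - (4 - 3*¼)) + 76)² = (-6*(6 - (4 - ¾)) + 76)² = (-6*(6 - 1*13/4) + 76)² = (-6*(6 - 13/4) + 76)² = (-6*11/4 + 76)² = (-33/2 + 76)² = (119/2)² = 14161/4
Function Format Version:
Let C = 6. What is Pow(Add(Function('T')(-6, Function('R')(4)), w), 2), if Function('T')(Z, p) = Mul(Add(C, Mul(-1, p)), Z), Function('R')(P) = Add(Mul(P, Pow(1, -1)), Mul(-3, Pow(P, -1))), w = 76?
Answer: Rational(14161, 4) ≈ 3540.3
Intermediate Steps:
Function('R')(P) = Add(P, Mul(-3, Pow(P, -1))) (Function('R')(P) = Add(Mul(P, 1), Mul(-3, Pow(P, -1))) = Add(P, Mul(-3, Pow(P, -1))))
Function('T')(Z, p) = Mul(Z, Add(6, Mul(-1, p))) (Function('T')(Z, p) = Mul(Add(6, Mul(-1, p)), Z) = Mul(Z, Add(6, Mul(-1, p))))
Pow(Add(Function('T')(-6, Function('R')(4)), w), 2) = Pow(Add(Mul(-6, Add(6, Mul(-1, Add(4, Mul(-3, Pow(4, -1)))))), 76), 2) = Pow(Add(Mul(-6, Add(6, Mul(-1, Add(4, Mul(-3, Rational(1, 4)))))), 76), 2) = Pow(Add(Mul(-6, Add(6, Mul(-1, Add(4, Rational(-3, 4))))), 76), 2) = Pow(Add(Mul(-6, Add(6, Mul(-1, Rational(13, 4)))), 76), 2) = Pow(Add(Mul(-6, Add(6, Rational(-13, 4))), 76), 2) = Pow(Add(Mul(-6, Rational(11, 4)), 76), 2) = Pow(Add(Rational(-33, 2), 76), 2) = Pow(Rational(119, 2), 2) = Rational(14161, 4)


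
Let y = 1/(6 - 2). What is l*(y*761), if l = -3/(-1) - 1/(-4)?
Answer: 9893/16 ≈ 618.31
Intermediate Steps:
l = 13/4 (l = -3*(-1) - 1*(-¼) = 3 + ¼ = 13/4 ≈ 3.2500)
y = ¼ (y = 1/4 = ¼ ≈ 0.25000)
l*(y*761) = 13*((¼)*761)/4 = (13/4)*(761/4) = 9893/16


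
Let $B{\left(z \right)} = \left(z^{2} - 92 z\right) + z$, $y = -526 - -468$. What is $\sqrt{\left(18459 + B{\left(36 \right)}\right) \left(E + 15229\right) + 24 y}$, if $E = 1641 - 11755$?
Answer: $\sqrt{84288693} \approx 9180.9$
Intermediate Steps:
$y = -58$ ($y = -526 + 468 = -58$)
$B{\left(z \right)} = z^{2} - 91 z$
$E = -10114$
$\sqrt{\left(18459 + B{\left(36 \right)}\right) \left(E + 15229\right) + 24 y} = \sqrt{\left(18459 + 36 \left(-91 + 36\right)\right) \left(-10114 + 15229\right) + 24 \left(-58\right)} = \sqrt{\left(18459 + 36 \left(-55\right)\right) 5115 - 1392} = \sqrt{\left(18459 - 1980\right) 5115 - 1392} = \sqrt{16479 \cdot 5115 - 1392} = \sqrt{84290085 - 1392} = \sqrt{84288693}$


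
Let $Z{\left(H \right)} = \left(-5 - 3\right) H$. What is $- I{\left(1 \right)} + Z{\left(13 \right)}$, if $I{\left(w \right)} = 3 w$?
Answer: $-107$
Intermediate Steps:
$Z{\left(H \right)} = - 8 H$ ($Z{\left(H \right)} = \left(-5 - 3\right) H = - 8 H$)
$- I{\left(1 \right)} + Z{\left(13 \right)} = - 3 \cdot 1 - 104 = \left(-1\right) 3 - 104 = -3 - 104 = -107$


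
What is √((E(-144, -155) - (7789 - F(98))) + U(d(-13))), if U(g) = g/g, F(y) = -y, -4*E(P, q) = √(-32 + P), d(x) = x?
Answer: √(-7886 - I*√11) ≈ 0.0187 - 88.803*I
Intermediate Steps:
E(P, q) = -√(-32 + P)/4
U(g) = 1
√((E(-144, -155) - (7789 - F(98))) + U(d(-13))) = √((-√(-32 - 144)/4 - (7789 - (-1)*98)) + 1) = √((-I*√11 - (7789 - 1*(-98))) + 1) = √((-I*√11 - (7789 + 98)) + 1) = √((-I*√11 - 1*7887) + 1) = √((-I*√11 - 7887) + 1) = √((-7887 - I*√11) + 1) = √(-7886 - I*√11)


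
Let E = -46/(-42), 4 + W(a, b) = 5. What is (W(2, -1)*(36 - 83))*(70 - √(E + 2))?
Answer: -3290 + 47*√1365/21 ≈ -3207.3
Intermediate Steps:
W(a, b) = 1 (W(a, b) = -4 + 5 = 1)
E = 23/21 (E = -46*(-1/42) = 23/21 ≈ 1.0952)
(W(2, -1)*(36 - 83))*(70 - √(E + 2)) = (1*(36 - 83))*(70 - √(23/21 + 2)) = (1*(-47))*(70 - √(65/21)) = -47*(70 - √1365/21) = -3290 + 47*√1365/21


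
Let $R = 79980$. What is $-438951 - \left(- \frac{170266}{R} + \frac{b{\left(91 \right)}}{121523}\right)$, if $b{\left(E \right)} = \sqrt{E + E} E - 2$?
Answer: $- \frac{2133161922798731}{4859704770} - \frac{91 \sqrt{182}}{121523} \approx -4.3895 \cdot 10^{5}$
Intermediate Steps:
$b{\left(E \right)} = -2 + \sqrt{2} E^{\frac{3}{2}}$ ($b{\left(E \right)} = \sqrt{2 E} E - 2 = \sqrt{2} \sqrt{E} E - 2 = \sqrt{2} E^{\frac{3}{2}} - 2 = -2 + \sqrt{2} E^{\frac{3}{2}}$)
$-438951 - \left(- \frac{170266}{R} + \frac{b{\left(91 \right)}}{121523}\right) = -438951 - \left(- \frac{170266}{79980} + \frac{-2 + \sqrt{2} \cdot 91^{\frac{3}{2}}}{121523}\right) = -438951 - \left(\left(-170266\right) \frac{1}{79980} + \left(-2 + \sqrt{2} \cdot 91 \sqrt{91}\right) \frac{1}{121523}\right) = -438951 - \left(- \frac{85133}{39990} + \left(-2 + 91 \sqrt{182}\right) \frac{1}{121523}\right) = -438951 - \left(- \frac{85133}{39990} - \left(\frac{2}{121523} - \frac{91 \sqrt{182}}{121523}\right)\right) = -438951 - \left(- \frac{10345697539}{4859704770} + \frac{91 \sqrt{182}}{121523}\right) = -438951 + \left(\frac{10345697539}{4859704770} - \frac{91 \sqrt{182}}{121523}\right) = - \frac{2133161922798731}{4859704770} - \frac{91 \sqrt{182}}{121523}$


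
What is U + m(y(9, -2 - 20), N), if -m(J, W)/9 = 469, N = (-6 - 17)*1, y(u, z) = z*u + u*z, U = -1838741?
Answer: -1842962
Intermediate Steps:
y(u, z) = 2*u*z (y(u, z) = u*z + u*z = 2*u*z)
N = -23 (N = -23*1 = -23)
m(J, W) = -4221 (m(J, W) = -9*469 = -4221)
U + m(y(9, -2 - 20), N) = -1838741 - 4221 = -1842962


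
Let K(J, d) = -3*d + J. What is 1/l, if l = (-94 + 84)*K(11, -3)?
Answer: -1/200 ≈ -0.0050000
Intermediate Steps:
K(J, d) = J - 3*d
l = -200 (l = (-94 + 84)*(11 - 3*(-3)) = -10*(11 + 9) = -10*20 = -200)
1/l = 1/(-200) = -1/200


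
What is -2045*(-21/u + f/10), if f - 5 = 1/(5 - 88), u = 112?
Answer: -845403/1328 ≈ -636.60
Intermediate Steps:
f = 414/83 (f = 5 + 1/(5 - 88) = 5 + 1/(-83) = 5 - 1/83 = 414/83 ≈ 4.9880)
-2045*(-21/u + f/10) = -2045*(-21/112 + (414/83)/10) = -2045*(-21*1/112 + (414/83)*(⅒)) = -2045*(-3/16 + 207/415) = -2045*2067/6640 = -845403/1328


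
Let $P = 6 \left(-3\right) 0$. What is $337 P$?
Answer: $0$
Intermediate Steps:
$P = 0$ ($P = \left(-18\right) 0 = 0$)
$337 P = 337 \cdot 0 = 0$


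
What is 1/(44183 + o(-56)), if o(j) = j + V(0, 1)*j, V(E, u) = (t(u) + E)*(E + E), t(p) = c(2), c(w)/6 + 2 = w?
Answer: 1/44127 ≈ 2.2662e-5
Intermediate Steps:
c(w) = -12 + 6*w
t(p) = 0 (t(p) = -12 + 6*2 = -12 + 12 = 0)
V(E, u) = 2*E² (V(E, u) = (0 + E)*(E + E) = E*(2*E) = 2*E²)
o(j) = j (o(j) = j + (2*0²)*j = j + (2*0)*j = j + 0*j = j + 0 = j)
1/(44183 + o(-56)) = 1/(44183 - 56) = 1/44127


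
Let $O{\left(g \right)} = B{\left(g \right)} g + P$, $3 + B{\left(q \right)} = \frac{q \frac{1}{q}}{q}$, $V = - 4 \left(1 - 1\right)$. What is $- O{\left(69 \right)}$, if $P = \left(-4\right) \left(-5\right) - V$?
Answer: $186$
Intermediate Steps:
$V = 0$ ($V = \left(-4\right) 0 = 0$)
$P = 20$ ($P = \left(-4\right) \left(-5\right) - 0 = 20 + 0 = 20$)
$B{\left(q \right)} = -3 + \frac{1}{q}$ ($B{\left(q \right)} = -3 + \frac{q \frac{1}{q}}{q} = -3 + 1 \frac{1}{q} = -3 + \frac{1}{q}$)
$O{\left(g \right)} = 20 + g \left(-3 + \frac{1}{g}\right)$ ($O{\left(g \right)} = \left(-3 + \frac{1}{g}\right) g + 20 = g \left(-3 + \frac{1}{g}\right) + 20 = 20 + g \left(-3 + \frac{1}{g}\right)$)
$- O{\left(69 \right)} = - (21 - 207) = \left(-1\right) \left(-186\right) = 186$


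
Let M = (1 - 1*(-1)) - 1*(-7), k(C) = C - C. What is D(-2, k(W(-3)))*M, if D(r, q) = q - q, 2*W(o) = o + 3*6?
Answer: 0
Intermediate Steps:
W(o) = 9 + o/2 (W(o) = (o + 3*6)/2 = (o + 18)/2 = (18 + o)/2 = 9 + o/2)
k(C) = 0
D(r, q) = 0
M = 9 (M = (1 + 1) + 7 = 2 + 7 = 9)
D(-2, k(W(-3)))*M = 0*9 = 0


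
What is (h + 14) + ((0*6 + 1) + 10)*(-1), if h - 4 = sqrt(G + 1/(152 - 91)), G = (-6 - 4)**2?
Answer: 7 + sqrt(372161)/61 ≈ 17.001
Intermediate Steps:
G = 100 (G = (-10)**2 = 100)
h = 4 + sqrt(372161)/61 (h = 4 + sqrt(100 + 1/(152 - 91)) = 4 + sqrt(100 + 1/61) = 4 + sqrt(6101/61) = 4 + sqrt(372161)/61 ≈ 14.001)
(h + 14) + ((0*6 + 1) + 10)*(-1) = ((4 + sqrt(372161)/61) + 14) + ((0*6 + 1) + 10)*(-1) = (18 + sqrt(372161)/61) + ((0 + 1) + 10)*(-1) = (18 + sqrt(372161)/61) + (1 + 10)*(-1) = (18 + sqrt(372161)/61) + 11*(-1) = (18 + sqrt(372161)/61) - 11 = 7 + sqrt(372161)/61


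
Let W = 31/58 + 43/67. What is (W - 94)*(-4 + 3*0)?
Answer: 721426/1943 ≈ 371.29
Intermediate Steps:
W = 4571/3886 (W = 31*(1/58) + 43*(1/67) = 31/58 + 43/67 = 4571/3886 ≈ 1.1763)
(W - 94)*(-4 + 3*0) = (4571/3886 - 94)*(-4 + 3*0) = -360713*(-4 + 0)/3886 = -360713/3886*(-4) = 721426/1943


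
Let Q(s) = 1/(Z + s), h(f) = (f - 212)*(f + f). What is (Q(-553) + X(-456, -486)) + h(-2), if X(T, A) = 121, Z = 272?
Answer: 274536/281 ≈ 977.00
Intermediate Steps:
h(f) = 2*f*(-212 + f) (h(f) = (-212 + f)*(2*f) = 2*f*(-212 + f))
Q(s) = 1/(272 + s)
(Q(-553) + X(-456, -486)) + h(-2) = (1/(272 - 553) + 121) + 2*(-2)*(-212 - 2) = (1/(-281) + 121) + 2*(-2)*(-214) = (-1/281 + 121) + 856 = 34000/281 + 856 = 274536/281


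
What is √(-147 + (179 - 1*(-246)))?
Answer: √278 ≈ 16.673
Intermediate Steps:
√(-147 + (179 - 1*(-246))) = √(-147 + (179 + 246)) = √(-147 + 425) = √278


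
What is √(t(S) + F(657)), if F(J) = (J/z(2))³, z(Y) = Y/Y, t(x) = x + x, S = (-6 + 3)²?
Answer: 3*√31510379 ≈ 16840.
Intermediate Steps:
S = 9 (S = (-3)² = 9)
t(x) = 2*x
z(Y) = 1
F(J) = J³ (F(J) = (J/1)³ = (J*1)³ = J³)
√(t(S) + F(657)) = √(2*9 + 657³) = √(18 + 283593393) = √283593411 = 3*√31510379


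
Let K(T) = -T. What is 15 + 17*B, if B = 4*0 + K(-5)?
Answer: 100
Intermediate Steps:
B = 5 (B = 4*0 - 1*(-5) = 0 + 5 = 5)
15 + 17*B = 15 + 17*5 = 15 + 85 = 100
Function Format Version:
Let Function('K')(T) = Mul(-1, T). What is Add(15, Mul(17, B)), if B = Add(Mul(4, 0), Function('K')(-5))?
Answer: 100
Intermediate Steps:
B = 5 (B = Add(Mul(4, 0), Mul(-1, -5)) = Add(0, 5) = 5)
Add(15, Mul(17, B)) = Add(15, Mul(17, 5)) = Add(15, 85) = 100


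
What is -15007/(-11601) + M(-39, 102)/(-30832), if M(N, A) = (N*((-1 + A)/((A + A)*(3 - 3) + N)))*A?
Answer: 171591161/178841016 ≈ 0.95946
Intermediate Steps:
M(N, A) = A*(-1 + A) (M(N, A) = (N*((-1 + A)/((2*A)*0 + N)))*A = (N*((-1 + A)/(0 + N)))*A = (N*((-1 + A)/N))*A = (-1 + A)*A = A*(-1 + A))
-15007/(-11601) + M(-39, 102)/(-30832) = -15007/(-11601) + (102*(-1 + 102))/(-30832) = -15007*(-1/11601) + (102*101)*(-1/30832) = 15007/11601 + 10302*(-1/30832) = 15007/11601 - 5151/15416 = 171591161/178841016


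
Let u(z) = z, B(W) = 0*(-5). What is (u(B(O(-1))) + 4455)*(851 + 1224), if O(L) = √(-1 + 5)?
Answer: 9244125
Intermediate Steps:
O(L) = 2 (O(L) = √4 = 2)
B(W) = 0
(u(B(O(-1))) + 4455)*(851 + 1224) = (0 + 4455)*(851 + 1224) = 4455*2075 = 9244125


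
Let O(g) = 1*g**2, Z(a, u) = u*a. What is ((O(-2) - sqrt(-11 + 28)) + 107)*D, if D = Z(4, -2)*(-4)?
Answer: 3552 - 32*sqrt(17) ≈ 3420.1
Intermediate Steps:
Z(a, u) = a*u
O(g) = g**2
D = 32 (D = (4*(-2))*(-4) = -8*(-4) = 32)
((O(-2) - sqrt(-11 + 28)) + 107)*D = (((-2)**2 - sqrt(-11 + 28)) + 107)*32 = ((4 - sqrt(17)) + 107)*32 = (111 - sqrt(17))*32 = 3552 - 32*sqrt(17)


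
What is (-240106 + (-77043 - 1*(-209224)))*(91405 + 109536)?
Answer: -21686557425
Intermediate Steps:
(-240106 + (-77043 - 1*(-209224)))*(91405 + 109536) = (-240106 + (-77043 + 209224))*200941 = (-240106 + 132181)*200941 = -107925*200941 = -21686557425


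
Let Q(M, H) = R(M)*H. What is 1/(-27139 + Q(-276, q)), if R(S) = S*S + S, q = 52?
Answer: 1/3919661 ≈ 2.5512e-7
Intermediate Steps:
R(S) = S + S² (R(S) = S² + S = S + S²)
Q(M, H) = H*M*(1 + M) (Q(M, H) = (M*(1 + M))*H = H*M*(1 + M))
1/(-27139 + Q(-276, q)) = 1/(-27139 + 52*(-276)*(1 - 276)) = 1/(-27139 + 52*(-276)*(-275)) = 1/(-27139 + 3946800) = 1/3919661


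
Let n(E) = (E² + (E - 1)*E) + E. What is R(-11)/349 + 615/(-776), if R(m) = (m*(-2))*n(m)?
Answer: 3916789/270824 ≈ 14.462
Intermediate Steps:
n(E) = E + E² + E*(-1 + E) (n(E) = (E² + (-1 + E)*E) + E = (E² + E*(-1 + E)) + E = E + E² + E*(-1 + E))
R(m) = -4*m³ (R(m) = (m*(-2))*(2*m²) = (-2*m)*(2*m²) = -4*m³)
R(-11)/349 + 615/(-776) = -4*(-11)³/349 + 615/(-776) = -4*(-1331)*(1/349) + 615*(-1/776) = 5324*(1/349) - 615/776 = 5324/349 - 615/776 = 3916789/270824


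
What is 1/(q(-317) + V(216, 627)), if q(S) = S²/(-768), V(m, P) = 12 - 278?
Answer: -768/304777 ≈ -0.0025199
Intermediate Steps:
V(m, P) = -266
q(S) = -S²/768
1/(q(-317) + V(216, 627)) = 1/(-1/768*(-317)² - 266) = 1/(-1/768*100489 - 266) = 1/(-100489/768 - 266) = 1/(-304777/768) = -768/304777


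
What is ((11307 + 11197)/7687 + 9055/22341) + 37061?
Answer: 6365253097936/171735267 ≈ 37064.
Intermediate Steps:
((11307 + 11197)/7687 + 9055/22341) + 37061 = (22504*(1/7687) + 9055*(1/22341)) + 37061 = (22504/7687 + 9055/22341) + 37061 = 572367649/171735267 + 37061 = 6365253097936/171735267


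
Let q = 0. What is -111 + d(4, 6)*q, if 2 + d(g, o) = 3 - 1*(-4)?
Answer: -111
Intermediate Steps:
d(g, o) = 5 (d(g, o) = -2 + (3 - 1*(-4)) = -2 + (3 + 4) = -2 + 7 = 5)
-111 + d(4, 6)*q = -111 + 5*0 = -111 + 0 = -111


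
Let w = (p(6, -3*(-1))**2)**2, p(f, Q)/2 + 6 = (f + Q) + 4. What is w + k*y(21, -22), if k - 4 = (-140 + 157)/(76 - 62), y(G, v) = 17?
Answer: 539065/14 ≈ 38505.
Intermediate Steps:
p(f, Q) = -4 + 2*Q + 2*f (p(f, Q) = -12 + 2*((f + Q) + 4) = -12 + 2*((Q + f) + 4) = -12 + 2*(4 + Q + f) = -12 + (8 + 2*Q + 2*f) = -4 + 2*Q + 2*f)
k = 73/14 (k = 4 + (-140 + 157)/(76 - 62) = 4 + 17/14 = 73/14 ≈ 5.2143)
w = 38416 (w = ((-4 + 2*(-3*(-1)) + 2*6)**2)**2 = ((-4 + 2*3 + 12)**2)**2 = ((-4 + 6 + 12)**2)**2 = (14**2)**2 = 196**2 = 38416)
w + k*y(21, -22) = 38416 + (73/14)*17 = 38416 + 1241/14 = 539065/14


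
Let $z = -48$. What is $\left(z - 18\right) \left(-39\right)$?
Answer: $2574$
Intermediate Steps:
$\left(z - 18\right) \left(-39\right) = \left(-48 - 18\right) \left(-39\right) = \left(-66\right) \left(-39\right) = 2574$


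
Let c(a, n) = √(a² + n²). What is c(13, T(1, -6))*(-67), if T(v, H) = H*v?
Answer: -67*√205 ≈ -959.29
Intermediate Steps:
c(13, T(1, -6))*(-67) = √(13² + (-6*1)²)*(-67) = √(169 + (-6)²)*(-67) = √(169 + 36)*(-67) = √205*(-67) = -67*√205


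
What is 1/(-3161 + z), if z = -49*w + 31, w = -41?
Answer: -1/1121 ≈ -0.00089206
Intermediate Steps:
z = 2040 (z = -49*(-41) + 31 = 2009 + 31 = 2040)
1/(-3161 + z) = 1/(-3161 + 2040) = 1/(-1121) = -1/1121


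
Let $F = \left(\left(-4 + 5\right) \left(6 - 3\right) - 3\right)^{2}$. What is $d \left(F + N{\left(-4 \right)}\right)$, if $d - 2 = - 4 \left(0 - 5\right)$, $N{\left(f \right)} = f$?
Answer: $-88$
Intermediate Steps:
$d = 22$ ($d = 2 - 4 \left(0 - 5\right) = 2 - 4 \left(-5\right) = 2 - -20 = 2 + 20 = 22$)
$F = 0$ ($F = \left(1 \cdot 3 - 3\right)^{2} = \left(3 - 3\right)^{2} = 0^{2} = 0$)
$d \left(F + N{\left(-4 \right)}\right) = 22 \left(0 - 4\right) = 22 \left(-4\right) = -88$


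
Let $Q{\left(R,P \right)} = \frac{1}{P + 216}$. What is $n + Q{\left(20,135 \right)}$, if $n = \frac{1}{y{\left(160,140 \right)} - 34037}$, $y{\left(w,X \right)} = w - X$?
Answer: $\frac{11222}{3979989} \approx 0.0028196$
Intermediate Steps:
$Q{\left(R,P \right)} = \frac{1}{216 + P}$
$n = - \frac{1}{34017}$ ($n = \frac{1}{\left(160 - 140\right) - 34037} = \frac{1}{20 - 34037} = \frac{1}{-34017} = - \frac{1}{34017} \approx -2.9397 \cdot 10^{-5}$)
$n + Q{\left(20,135 \right)} = - \frac{1}{34017} + \frac{1}{216 + 135} = - \frac{1}{34017} + \frac{1}{351} = \frac{11222}{3979989}$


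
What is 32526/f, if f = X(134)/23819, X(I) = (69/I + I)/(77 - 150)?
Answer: -7578475318908/18025 ≈ -4.2044e+8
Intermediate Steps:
X(I) = -69/(73*I) - I/73 (X(I) = (I + 69/I)/(-73) = (I + 69/I)*(-1/73) = -69/(73*I) - I/73)
f = -18025/232997458 (f = ((1/73)*(-69 - 1*134²)/134)/23819 = ((1/73)*(1/134)*(-69 - 1*17956))*(1/23819) = ((1/73)*(1/134)*(-69 - 17956))*(1/23819) = ((1/73)*(1/134)*(-18025))*(1/23819) = -18025/9782*1/23819 = -18025/232997458 ≈ -7.7361e-5)
32526/f = 32526/(-18025/232997458) = 32526*(-232997458/18025) = -7578475318908/18025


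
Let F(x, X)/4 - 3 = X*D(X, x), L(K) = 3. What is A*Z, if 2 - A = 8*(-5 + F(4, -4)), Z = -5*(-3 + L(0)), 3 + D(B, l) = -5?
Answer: 0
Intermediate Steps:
D(B, l) = -8 (D(B, l) = -3 - 5 = -8)
F(x, X) = 12 - 32*X (F(x, X) = 12 + 4*(X*(-8)) = 12 + 4*(-8*X) = 12 - 32*X)
Z = 0 (Z = -5*(-3 + 3) = -5*0 = 0)
A = -1078 (A = 2 - 8*(-5 + (12 - 32*(-4))) = 2 - 8*(-5 + (12 + 128)) = 2 - 8*(-5 + 140) = 2 - 8*135 = 2 - 1*1080 = 2 - 1080 = -1078)
A*Z = -1078*0 = 0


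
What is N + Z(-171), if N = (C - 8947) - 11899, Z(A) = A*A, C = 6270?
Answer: 14665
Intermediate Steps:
Z(A) = A²
N = -14576 (N = (6270 - 8947) - 11899 = -2677 - 11899 = -14576)
N + Z(-171) = -14576 + (-171)² = -14576 + 29241 = 14665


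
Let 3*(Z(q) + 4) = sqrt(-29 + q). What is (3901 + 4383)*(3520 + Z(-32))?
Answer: 29126544 + 8284*I*sqrt(61)/3 ≈ 2.9127e+7 + 21567.0*I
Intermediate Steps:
Z(q) = -4 + sqrt(-29 + q)/3
(3901 + 4383)*(3520 + Z(-32)) = (3901 + 4383)*(3520 + (-4 + sqrt(-29 - 32)/3)) = 8284*(3520 + (-4 + sqrt(-61)/3)) = 8284*(3520 + (-4 + (I*sqrt(61))/3)) = 8284*(3520 + (-4 + I*sqrt(61)/3)) = 8284*(3516 + I*sqrt(61)/3) = 29126544 + 8284*I*sqrt(61)/3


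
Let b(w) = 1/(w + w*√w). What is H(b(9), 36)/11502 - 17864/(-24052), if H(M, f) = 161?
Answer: 7476575/9880218 ≈ 0.75672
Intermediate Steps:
b(w) = 1/(w + w^(3/2))
H(b(9), 36)/11502 - 17864/(-24052) = 161/11502 - 17864/(-24052) = 161*(1/11502) - 17864*(-1/24052) = 161/11502 + 638/859 = 7476575/9880218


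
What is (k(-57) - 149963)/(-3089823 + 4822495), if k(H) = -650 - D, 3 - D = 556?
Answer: -37515/433168 ≈ -0.086606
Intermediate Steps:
D = -553 (D = 3 - 1*556 = 3 - 556 = -553)
k(H) = -97 (k(H) = -650 - 1*(-553) = -650 + 553 = -97)
(k(-57) - 149963)/(-3089823 + 4822495) = (-97 - 149963)/(-3089823 + 4822495) = -150060/1732672 = -150060*1/1732672 = -37515/433168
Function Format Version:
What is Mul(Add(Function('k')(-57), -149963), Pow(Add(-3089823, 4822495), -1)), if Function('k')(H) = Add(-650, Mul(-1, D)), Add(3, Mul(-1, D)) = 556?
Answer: Rational(-37515, 433168) ≈ -0.086606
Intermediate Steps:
D = -553 (D = Add(3, Mul(-1, 556)) = Add(3, -556) = -553)
Function('k')(H) = -97 (Function('k')(H) = Add(-650, Mul(-1, -553)) = Add(-650, 553) = -97)
Mul(Add(Function('k')(-57), -149963), Pow(Add(-3089823, 4822495), -1)) = Mul(Add(-97, -149963), Pow(Add(-3089823, 4822495), -1)) = Mul(-150060, Pow(1732672, -1)) = Mul(-150060, Rational(1, 1732672)) = Rational(-37515, 433168)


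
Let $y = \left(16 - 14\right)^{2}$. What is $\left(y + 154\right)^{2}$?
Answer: $24964$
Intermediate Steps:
$y = 4$ ($y = 2^{2} = 4$)
$\left(y + 154\right)^{2} = \left(4 + 154\right)^{2} = 158^{2} = 24964$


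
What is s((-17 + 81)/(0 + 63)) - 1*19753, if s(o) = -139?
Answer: -19892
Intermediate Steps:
s((-17 + 81)/(0 + 63)) - 1*19753 = -139 - 1*19753 = -139 - 19753 = -19892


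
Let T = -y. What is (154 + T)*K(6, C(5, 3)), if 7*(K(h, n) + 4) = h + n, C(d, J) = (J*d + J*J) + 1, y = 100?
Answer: 162/7 ≈ 23.143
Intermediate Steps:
C(d, J) = 1 + J**2 + J*d (C(d, J) = (J*d + J**2) + 1 = (J**2 + J*d) + 1 = 1 + J**2 + J*d)
T = -100 (T = -1*100 = -100)
K(h, n) = -4 + h/7 + n/7 (K(h, n) = -4 + (h + n)/7 = -4 + (h/7 + n/7) = -4 + h/7 + n/7)
(154 + T)*K(6, C(5, 3)) = (154 - 100)*(-4 + (1/7)*6 + (1 + 3**2 + 3*5)/7) = 54*(-4 + 6/7 + (1 + 9 + 15)/7) = 54*(-4 + 6/7 + (1/7)*25) = 54*(-4 + 6/7 + 25/7) = 54*(3/7) = 162/7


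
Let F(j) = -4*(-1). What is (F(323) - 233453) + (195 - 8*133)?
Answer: -234318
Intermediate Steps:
F(j) = 4
(F(323) - 233453) + (195 - 8*133) = (4 - 233453) + (195 - 8*133) = -233449 + (195 - 1064) = -233449 - 869 = -234318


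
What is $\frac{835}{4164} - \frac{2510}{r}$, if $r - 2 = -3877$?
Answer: $\frac{2737453}{3227100} \approx 0.84827$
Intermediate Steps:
$r = -3875$ ($r = 2 - 3877 = -3875$)
$\frac{835}{4164} - \frac{2510}{r} = \frac{835}{4164} - \frac{2510}{-3875} = 835 \cdot \frac{1}{4164} - - \frac{502}{775} = \frac{835}{4164} + \frac{502}{775} = \frac{2737453}{3227100}$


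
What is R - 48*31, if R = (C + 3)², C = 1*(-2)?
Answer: -1487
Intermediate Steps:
C = -2
R = 1 (R = (-2 + 3)² = 1² = 1)
R - 48*31 = 1 - 48*31 = 1 - 1488 = -1487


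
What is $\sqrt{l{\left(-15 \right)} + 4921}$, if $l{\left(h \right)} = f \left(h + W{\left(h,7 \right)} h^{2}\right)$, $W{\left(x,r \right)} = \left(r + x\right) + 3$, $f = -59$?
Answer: $\sqrt{72181} \approx 268.67$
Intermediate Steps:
$W{\left(x,r \right)} = 3 + r + x$
$l{\left(h \right)} = - 59 h - 59 h^{2} \left(10 + h\right)$ ($l{\left(h \right)} = - 59 \left(h + \left(3 + 7 + h\right) h^{2}\right) = - 59 \left(h + \left(10 + h\right) h^{2}\right) = - 59 \left(h + h^{2} \left(10 + h\right)\right) = - 59 h - 59 h^{2} \left(10 + h\right)$)
$\sqrt{l{\left(-15 \right)} + 4921} = \sqrt{\left(-59\right) \left(-15\right) \left(1 - 15 \left(10 - 15\right)\right) + 4921} = \sqrt{\left(-59\right) \left(-15\right) \left(1 - -75\right) + 4921} = \sqrt{\left(-59\right) \left(-15\right) \left(1 + 75\right) + 4921} = \sqrt{\left(-59\right) \left(-15\right) 76 + 4921} = \sqrt{67260 + 4921} = \sqrt{72181}$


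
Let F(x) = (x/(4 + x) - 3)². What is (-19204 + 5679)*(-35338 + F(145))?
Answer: 10609655602350/22201 ≈ 4.7789e+8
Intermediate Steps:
F(x) = (-3 + x/(4 + x))²
(-19204 + 5679)*(-35338 + F(145)) = (-19204 + 5679)*(-35338 + 4*(6 + 145)²/(4 + 145)²) = -13525*(-35338 + 4*151²/149²) = -13525*(-35338 + 4*(1/22201)*22801) = -13525*(-35338 + 91204/22201) = -13525*(-784447734/22201) = 10609655602350/22201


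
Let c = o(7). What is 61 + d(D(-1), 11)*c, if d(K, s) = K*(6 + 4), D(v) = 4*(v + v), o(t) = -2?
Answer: 221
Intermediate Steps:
c = -2
D(v) = 8*v (D(v) = 4*(2*v) = 8*v)
d(K, s) = 10*K (d(K, s) = K*10 = 10*K)
61 + d(D(-1), 11)*c = 61 + (10*(8*(-1)))*(-2) = 61 + (10*(-8))*(-2) = 61 - 80*(-2) = 61 + 160 = 221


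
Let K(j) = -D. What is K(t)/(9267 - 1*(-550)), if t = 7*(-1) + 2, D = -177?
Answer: 177/9817 ≈ 0.018030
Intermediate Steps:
t = -5 (t = -7 + 2 = -5)
K(j) = 177 (K(j) = -1*(-177) = 177)
K(t)/(9267 - 1*(-550)) = 177/(9267 - 1*(-550)) = 177/(9267 + 550) = 177/9817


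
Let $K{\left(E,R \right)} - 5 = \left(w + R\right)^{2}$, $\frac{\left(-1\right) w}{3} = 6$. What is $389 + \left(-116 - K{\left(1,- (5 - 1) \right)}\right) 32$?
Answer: $-18971$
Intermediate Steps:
$w = -18$ ($w = \left(-3\right) 6 = -18$)
$K{\left(E,R \right)} = 5 + \left(-18 + R\right)^{2}$
$389 + \left(-116 - K{\left(1,- (5 - 1) \right)}\right) 32 = 389 + \left(-116 - \left(5 + \left(-18 - \left(5 - 1\right)\right)^{2}\right)\right) 32 = 389 + \left(-116 - \left(5 + \left(-18 - 4\right)^{2}\right)\right) 32 = 389 + \left(-116 - \left(5 + \left(-22\right)^{2}\right)\right) 32 = 389 + \left(-116 - \left(5 + 484\right)\right) 32 = 389 + \left(-116 - 489\right) 32 = 389 - 19360 = -18971$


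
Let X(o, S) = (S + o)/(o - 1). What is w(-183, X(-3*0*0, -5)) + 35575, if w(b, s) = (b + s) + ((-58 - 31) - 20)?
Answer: 35288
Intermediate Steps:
X(o, S) = (S + o)/(-1 + o)
w(b, s) = -109 + b + s (w(b, s) = (b + s) + (-89 - 20) = (b + s) - 109 = -109 + b + s)
w(-183, X(-3*0*0, -5)) + 35575 = (-109 - 183 + (-5 - 3*0*0)/(-1 - 3*0*0)) + 35575 = (-109 - 183 + (-5 + 0*0)/(-1 + 0*0)) + 35575 = (-109 - 183 + (-5 + 0)/(-1 + 0)) + 35575 = (-109 - 183 - 5/(-1)) + 35575 = (-109 - 183 - 1*(-5)) + 35575 = (-109 - 183 + 5) + 35575 = -287 + 35575 = 35288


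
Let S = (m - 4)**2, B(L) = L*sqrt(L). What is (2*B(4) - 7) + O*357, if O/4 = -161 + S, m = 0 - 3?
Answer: -159927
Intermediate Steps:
m = -3
B(L) = L**(3/2)
S = 49 (S = (-3 - 4)**2 = (-7)**2 = 49)
O = -448 (O = 4*(-161 + 49) = 4*(-112) = -448)
(2*B(4) - 7) + O*357 = (2*4**(3/2) - 7) - 448*357 = (2*8 - 7) - 159936 = (16 - 7) - 159936 = 9 - 159936 = -159927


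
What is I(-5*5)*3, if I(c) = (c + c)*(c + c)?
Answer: 7500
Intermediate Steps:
I(c) = 4*c² (I(c) = (2*c)*(2*c) = 4*c²)
I(-5*5)*3 = (4*(-5*5)²)*3 = (4*(-25)²)*3 = (4*625)*3 = 2500*3 = 7500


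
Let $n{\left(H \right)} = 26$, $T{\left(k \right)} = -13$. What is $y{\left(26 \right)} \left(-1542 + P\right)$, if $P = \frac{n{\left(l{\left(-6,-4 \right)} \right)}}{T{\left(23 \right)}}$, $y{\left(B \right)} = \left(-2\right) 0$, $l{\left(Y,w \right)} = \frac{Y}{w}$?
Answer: $0$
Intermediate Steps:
$y{\left(B \right)} = 0$
$P = -2$ ($P = \frac{26}{-13} = 26 \left(- \frac{1}{13}\right) = -2$)
$y{\left(26 \right)} \left(-1542 + P\right) = 0 \left(-1542 - 2\right) = 0 \left(-1544\right) = 0$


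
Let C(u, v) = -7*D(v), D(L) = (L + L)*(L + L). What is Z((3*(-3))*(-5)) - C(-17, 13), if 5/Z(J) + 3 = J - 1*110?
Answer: 321771/68 ≈ 4731.9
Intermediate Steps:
D(L) = 4*L² (D(L) = (2*L)*(2*L) = 4*L²)
C(u, v) = -28*v²
Z(J) = 5/(-113 + J) (Z(J) = 5/(-3 + (J - 1*110)) = 5/(-3 + (J - 110)) = 5/(-3 + (-110 + J)) = 5/(-113 + J))
Z((3*(-3))*(-5)) - C(-17, 13) = 5/(-113 + (3*(-3))*(-5)) - (-28)*13² = 5/(-113 - 9*(-5)) - (-28)*169 = 5/(-113 + 45) - 1*(-4732) = 5/(-68) + 4732 = 5*(-1/68) + 4732 = -5/68 + 4732 = 321771/68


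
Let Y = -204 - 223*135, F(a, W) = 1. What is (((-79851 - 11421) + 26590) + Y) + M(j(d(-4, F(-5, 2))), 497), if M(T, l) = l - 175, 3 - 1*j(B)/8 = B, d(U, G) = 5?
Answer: -94669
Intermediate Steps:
j(B) = 24 - 8*B
M(T, l) = -175 + l
Y = -30309 (Y = -204 - 30105 = -30309)
(((-79851 - 11421) + 26590) + Y) + M(j(d(-4, F(-5, 2))), 497) = (((-79851 - 11421) + 26590) - 30309) + (-175 + 497) = ((-91272 + 26590) - 30309) + 322 = (-64682 - 30309) + 322 = -94991 + 322 = -94669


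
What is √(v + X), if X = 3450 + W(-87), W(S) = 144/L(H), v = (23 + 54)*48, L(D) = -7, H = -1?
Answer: 3*√38794/7 ≈ 84.412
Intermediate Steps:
v = 3696 (v = 77*48 = 3696)
W(S) = -144/7 (W(S) = 144/(-7) = 144*(-⅐) = -144/7)
X = 24006/7 (X = 3450 - 144/7 = 24006/7 ≈ 3429.4)
√(v + X) = √(3696 + 24006/7) = √(49878/7) = 3*√38794/7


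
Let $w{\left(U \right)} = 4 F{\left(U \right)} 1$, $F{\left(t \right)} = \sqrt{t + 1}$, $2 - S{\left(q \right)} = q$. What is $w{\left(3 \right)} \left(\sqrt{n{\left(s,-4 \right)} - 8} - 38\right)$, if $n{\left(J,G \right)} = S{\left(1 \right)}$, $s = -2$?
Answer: $-304 + 8 i \sqrt{7} \approx -304.0 + 21.166 i$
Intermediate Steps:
$S{\left(q \right)} = 2 - q$
$n{\left(J,G \right)} = 1$ ($n{\left(J,G \right)} = 2 - 1 = 1$)
$F{\left(t \right)} = \sqrt{1 + t}$
$w{\left(U \right)} = 4 \sqrt{1 + U}$ ($w{\left(U \right)} = 4 \sqrt{1 + U} 1 = 4 \sqrt{1 + U}$)
$w{\left(3 \right)} \left(\sqrt{n{\left(s,-4 \right)} - 8} - 38\right) = 4 \sqrt{1 + 3} \left(\sqrt{1 - 8} - 38\right) = 4 \sqrt{4} \left(\sqrt{-7} - 38\right) = 4 \cdot 2 \left(i \sqrt{7} - 38\right) = 8 \left(-38 + i \sqrt{7}\right) = -304 + 8 i \sqrt{7}$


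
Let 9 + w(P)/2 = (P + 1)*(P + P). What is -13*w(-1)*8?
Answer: 1872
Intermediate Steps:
w(P) = -18 + 4*P*(1 + P) (w(P) = -18 + 2*((P + 1)*(P + P)) = -18 + 2*((1 + P)*(2*P)) = -18 + 2*(2*P*(1 + P)) = -18 + 4*P*(1 + P))
-13*w(-1)*8 = -13*(-18 + 4*(-1) + 4*(-1)²)*8 = -13*(-18 - 4 + 4*1)*8 = -13*(-18 - 4 + 4)*8 = -13*(-18)*8 = 234*8 = 1872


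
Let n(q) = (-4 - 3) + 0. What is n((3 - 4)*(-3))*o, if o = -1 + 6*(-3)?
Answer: 133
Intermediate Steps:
n(q) = -7 (n(q) = -7 + 0 = -7)
o = -19 (o = -1 - 18 = -19)
n((3 - 4)*(-3))*o = -7*(-19) = 133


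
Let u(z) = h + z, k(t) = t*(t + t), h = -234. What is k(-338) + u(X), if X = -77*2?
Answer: 228100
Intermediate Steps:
k(t) = 2*t² (k(t) = t*(2*t) = 2*t²)
X = -154
u(z) = -234 + z
k(-338) + u(X) = 2*(-338)² + (-234 - 154) = 2*114244 - 388 = 228488 - 388 = 228100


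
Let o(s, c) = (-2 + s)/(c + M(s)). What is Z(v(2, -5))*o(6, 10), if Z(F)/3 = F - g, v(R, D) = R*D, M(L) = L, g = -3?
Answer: -21/4 ≈ -5.2500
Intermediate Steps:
o(s, c) = (-2 + s)/(c + s)
v(R, D) = D*R
Z(F) = 9 + 3*F (Z(F) = 3*(F - 1*(-3)) = 3*(F + 3) = 3*(3 + F) = 9 + 3*F)
Z(v(2, -5))*o(6, 10) = (9 + 3*(-5*2))*((-2 + 6)/(10 + 6)) = (9 + 3*(-10))*(4/16) = (9 - 30)*((1/16)*4) = -21*1/4 = -21/4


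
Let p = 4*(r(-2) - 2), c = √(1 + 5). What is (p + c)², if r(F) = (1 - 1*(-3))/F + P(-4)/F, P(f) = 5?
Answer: (-26 + √6)² ≈ 554.63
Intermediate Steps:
r(F) = 9/F (r(F) = (1 - 1*(-3))/F + 5/F = (1 + 3)/F + 5/F = 4/F + 5/F = 9/F)
c = √6 ≈ 2.4495
p = -26 (p = 4*(9/(-2) - 2) = 4*(9*(-½) - 2) = 4*(-9/2 - 2) = 4*(-13/2) = -26)
(p + c)² = (-26 + √6)²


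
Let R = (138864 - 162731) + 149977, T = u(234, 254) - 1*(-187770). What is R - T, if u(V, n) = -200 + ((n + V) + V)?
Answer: -62182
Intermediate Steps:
u(V, n) = -200 + n + 2*V (u(V, n) = -200 + ((V + n) + V) = -200 + (n + 2*V) = -200 + n + 2*V)
T = 188292 (T = (-200 + 254 + 2*234) - 1*(-187770) = (-200 + 254 + 468) + 187770 = 522 + 187770 = 188292)
R = 126110 (R = -23867 + 149977 = 126110)
R - T = 126110 - 1*188292 = 126110 - 188292 = -62182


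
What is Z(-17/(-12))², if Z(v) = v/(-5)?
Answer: 289/3600 ≈ 0.080278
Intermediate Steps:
Z(v) = -v/5 (Z(v) = v*(-⅕) = -v/5)
Z(-17/(-12))² = (-(-17)/(5*(-12)))² = (-(-17)*(-1)/(5*12))² = (-⅕*17/12)² = (-17/60)² = 289/3600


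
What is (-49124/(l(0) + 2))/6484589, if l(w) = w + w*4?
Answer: -24562/6484589 ≈ -0.0037877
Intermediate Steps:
l(w) = 5*w (l(w) = w + 4*w = 5*w)
(-49124/(l(0) + 2))/6484589 = (-49124/(5*0 + 2))/6484589 = (-49124/(0 + 2))*(1/6484589) = (-49124/2)*(1/6484589) = ((½)*(-49124))*(1/6484589) = -24562*1/6484589 = -24562/6484589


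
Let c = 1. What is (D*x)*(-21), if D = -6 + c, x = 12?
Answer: 1260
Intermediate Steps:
D = -5 (D = -6 + 1 = -5)
(D*x)*(-21) = -5*12*(-21) = -60*(-21) = 1260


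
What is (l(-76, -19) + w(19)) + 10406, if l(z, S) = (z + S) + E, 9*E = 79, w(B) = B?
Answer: 93049/9 ≈ 10339.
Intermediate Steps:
E = 79/9 (E = (⅑)*79 = 79/9 ≈ 8.7778)
l(z, S) = 79/9 + S + z (l(z, S) = (z + S) + 79/9 = (S + z) + 79/9 = 79/9 + S + z)
(l(-76, -19) + w(19)) + 10406 = ((79/9 - 19 - 76) + 19) + 10406 = (-776/9 + 19) + 10406 = -605/9 + 10406 = 93049/9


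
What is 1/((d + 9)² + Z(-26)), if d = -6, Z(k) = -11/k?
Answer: 26/245 ≈ 0.10612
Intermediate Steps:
1/((d + 9)² + Z(-26)) = 1/((-6 + 9)² - 11/(-26)) = 1/(3² - 11*(-1/26)) = 1/(9 + 11/26) = 1/(245/26) = 26/245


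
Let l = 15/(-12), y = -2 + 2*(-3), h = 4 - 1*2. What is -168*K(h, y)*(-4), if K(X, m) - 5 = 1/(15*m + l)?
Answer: 1626912/485 ≈ 3354.5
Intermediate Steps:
h = 2 (h = 4 - 2 = 2)
y = -8 (y = -2 - 6 = -8)
l = -5/4 (l = 15*(-1/12) = -5/4 ≈ -1.2500)
K(X, m) = 5 + 1/(-5/4 + 15*m) (K(X, m) = 5 + 1/(15*m - 5/4) = 5 + 1/(-5/4 + 15*m))
-168*K(h, y)*(-4) = -504*(-7 + 100*(-8))/(5*(-1 + 12*(-8)))*(-4) = -504*(-7 - 800)/(5*(-1 - 96))*(-4) = -504*(-807)/(5*(-97))*(-4) = -504*(-1)*(-807)/(5*97)*(-4) = -168*2421/485*(-4) = -406728/485*(-4) = 1626912/485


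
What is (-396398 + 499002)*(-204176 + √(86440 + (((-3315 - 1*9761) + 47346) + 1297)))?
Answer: -20949274304 + 102604*√122007 ≈ -2.0913e+10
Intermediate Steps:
(-396398 + 499002)*(-204176 + √(86440 + (((-3315 - 1*9761) + 47346) + 1297))) = 102604*(-204176 + √(86440 + (((-3315 - 9761) + 47346) + 1297))) = 102604*(-204176 + √(86440 + ((-13076 + 47346) + 1297))) = 102604*(-204176 + √(86440 + (34270 + 1297))) = 102604*(-204176 + √(86440 + 35567)) = 102604*(-204176 + √122007) = -20949274304 + 102604*√122007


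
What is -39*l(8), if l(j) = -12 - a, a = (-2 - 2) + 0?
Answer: 312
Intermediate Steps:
a = -4 (a = -4 + 0 = -4)
l(j) = -8 (l(j) = -12 - 1*(-4) = -12 + 4 = -8)
-39*l(8) = -39*(-8) = 312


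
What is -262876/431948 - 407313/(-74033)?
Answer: 39119134204/7994601571 ≈ 4.8932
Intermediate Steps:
-262876/431948 - 407313/(-74033) = -262876*1/431948 - 407313*(-1/74033) = -65719/107987 + 407313/74033 = 39119134204/7994601571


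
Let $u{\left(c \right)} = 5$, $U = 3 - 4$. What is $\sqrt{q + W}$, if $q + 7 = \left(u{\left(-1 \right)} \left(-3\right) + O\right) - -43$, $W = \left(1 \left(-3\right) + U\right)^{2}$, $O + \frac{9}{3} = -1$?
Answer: $\sqrt{33} \approx 5.7446$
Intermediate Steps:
$O = -4$ ($O = -3 - 1 = -4$)
$U = -1$
$W = 16$ ($W = \left(1 \left(-3\right) - 1\right)^{2} = \left(-3 - 1\right)^{2} = \left(-4\right)^{2} = 16$)
$q = 17$ ($q = -7 + \left(\left(5 \left(-3\right) - 4\right) - -43\right) = -7 + \left(\left(-15 - 4\right) + 43\right) = -7 + \left(-19 + 43\right) = -7 + 24 = 17$)
$\sqrt{q + W} = \sqrt{17 + 16} = \sqrt{33}$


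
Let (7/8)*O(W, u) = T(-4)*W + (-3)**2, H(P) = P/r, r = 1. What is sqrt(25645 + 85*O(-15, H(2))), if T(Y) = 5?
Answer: sqrt(942445)/7 ≈ 138.69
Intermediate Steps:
H(P) = P (H(P) = P/1 = P*1 = P)
O(W, u) = 72/7 + 40*W/7 (O(W, u) = 8*(5*W + (-3)**2)/7 = 8*(5*W + 9)/7 = 8*(9 + 5*W)/7 = 72/7 + 40*W/7)
sqrt(25645 + 85*O(-15, H(2))) = sqrt(25645 + 85*(72/7 + (40/7)*(-15))) = sqrt(25645 + 85*(72/7 - 600/7)) = sqrt(25645 + 85*(-528/7)) = sqrt(25645 - 44880/7) = sqrt(134635/7) = sqrt(942445)/7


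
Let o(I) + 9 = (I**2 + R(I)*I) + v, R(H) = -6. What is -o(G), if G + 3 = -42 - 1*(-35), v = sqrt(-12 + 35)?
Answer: -151 - sqrt(23) ≈ -155.80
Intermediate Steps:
v = sqrt(23) ≈ 4.7958
G = -10 (G = -3 + (-42 - 1*(-35)) = -3 + (-42 + 35) = -3 - 7 = -10)
o(I) = -9 + sqrt(23) + I**2 - 6*I (o(I) = -9 + ((I**2 - 6*I) + sqrt(23)) = -9 + (sqrt(23) + I**2 - 6*I) = -9 + sqrt(23) + I**2 - 6*I)
-o(G) = -(-9 + sqrt(23) + (-10)**2 - 6*(-10)) = -(-9 + sqrt(23) + 100 + 60) = -(151 + sqrt(23)) = -151 - sqrt(23)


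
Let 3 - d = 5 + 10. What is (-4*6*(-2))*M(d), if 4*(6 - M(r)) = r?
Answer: 432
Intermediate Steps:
d = -12 (d = 3 - (5 + 10) = 3 - 1*15 = 3 - 15 = -12)
M(r) = 6 - r/4
(-4*6*(-2))*M(d) = (-4*6*(-2))*(6 - ¼*(-12)) = (-24*(-2))*(6 + 3) = 48*9 = 432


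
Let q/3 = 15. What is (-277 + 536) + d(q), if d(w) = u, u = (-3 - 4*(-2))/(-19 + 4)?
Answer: 776/3 ≈ 258.67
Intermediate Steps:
q = 45 (q = 3*15 = 45)
u = -1/3 (u = (-3 + 8)/(-15) = 5*(-1/15) = -1/3 ≈ -0.33333)
d(w) = -1/3
(-277 + 536) + d(q) = (-277 + 536) - 1/3 = 259 - 1/3 = 776/3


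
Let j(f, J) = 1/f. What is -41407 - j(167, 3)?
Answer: -6914970/167 ≈ -41407.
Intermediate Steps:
-41407 - j(167, 3) = -41407 - 1/167 = -6914970/167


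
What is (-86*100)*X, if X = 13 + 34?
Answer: -404200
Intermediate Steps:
X = 47
(-86*100)*X = -86*100*47 = -8600*47 = -404200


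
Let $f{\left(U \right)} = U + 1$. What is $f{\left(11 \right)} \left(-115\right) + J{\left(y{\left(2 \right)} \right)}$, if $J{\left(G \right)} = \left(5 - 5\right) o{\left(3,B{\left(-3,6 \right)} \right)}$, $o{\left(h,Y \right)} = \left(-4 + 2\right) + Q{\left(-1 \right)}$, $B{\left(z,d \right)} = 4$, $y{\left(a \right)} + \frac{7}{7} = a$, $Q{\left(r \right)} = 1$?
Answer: $-1380$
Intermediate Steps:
$y{\left(a \right)} = -1 + a$
$o{\left(h,Y \right)} = -1$ ($o{\left(h,Y \right)} = \left(-4 + 2\right) + 1 = -2 + 1 = -1$)
$f{\left(U \right)} = 1 + U$
$J{\left(G \right)} = 0$ ($J{\left(G \right)} = \left(5 - 5\right) \left(-1\right) = 0 \left(-1\right) = 0$)
$f{\left(11 \right)} \left(-115\right) + J{\left(y{\left(2 \right)} \right)} = \left(1 + 11\right) \left(-115\right) + 0 = 12 \left(-115\right) + 0 = -1380 + 0 = -1380$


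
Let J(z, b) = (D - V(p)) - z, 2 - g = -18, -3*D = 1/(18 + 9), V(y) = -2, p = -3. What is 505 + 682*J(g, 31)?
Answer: -954133/81 ≈ -11779.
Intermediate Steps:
D = -1/81 (D = -1/(3*(18 + 9)) = -1/3/27 = -1/3*1/27 = -1/81 ≈ -0.012346)
g = 20 (g = 2 - 1*(-18) = 2 + 18 = 20)
J(z, b) = 161/81 - z (J(z, b) = (-1/81 - 1*(-2)) - z = (-1/81 + 2) - z = 161/81 - z)
505 + 682*J(g, 31) = 505 + 682*(161/81 - 1*20) = 505 + 682*(161/81 - 20) = 505 + 682*(-1459/81) = 505 - 995038/81 = -954133/81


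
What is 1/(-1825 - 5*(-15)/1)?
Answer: -1/1750 ≈ -0.00057143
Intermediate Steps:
1/(-1825 - 5*(-15)/1) = 1/(-1825 + 75*1) = 1/(-1825 + 75) = 1/(-1750) = -1/1750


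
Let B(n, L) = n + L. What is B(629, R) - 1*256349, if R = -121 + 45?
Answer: -255796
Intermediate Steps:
R = -76
B(n, L) = L + n
B(629, R) - 1*256349 = (-76 + 629) - 1*256349 = 553 - 256349 = -255796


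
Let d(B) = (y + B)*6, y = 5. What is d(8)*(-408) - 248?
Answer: -32072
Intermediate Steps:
d(B) = 30 + 6*B (d(B) = (5 + B)*6 = 30 + 6*B)
d(8)*(-408) - 248 = (30 + 6*8)*(-408) - 248 = (30 + 48)*(-408) - 248 = 78*(-408) - 248 = -31824 - 248 = -32072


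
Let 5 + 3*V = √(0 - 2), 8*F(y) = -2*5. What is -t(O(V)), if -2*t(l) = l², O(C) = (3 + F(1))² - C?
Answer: 51017/4608 - 227*I*√2/144 ≈ 11.071 - 2.2294*I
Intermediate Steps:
F(y) = -5/4 (F(y) = (-2*5)/8 = (⅛)*(-10) = -5/4)
V = -5/3 + I*√2/3 (V = -5/3 + √(0 - 2)/3 = -5/3 + √(-2)/3 = -5/3 + (I*√2)/3 = -5/3 + I*√2/3 ≈ -1.6667 + 0.4714*I)
O(C) = 49/16 - C (O(C) = (3 - 5/4)² - C = (7/4)² - C = 49/16 - C)
t(l) = -l²/2
-t(O(V)) = -(-1)*(49/16 - (-5/3 + I*√2/3))²/2 = -(-1)*(49/16 + (5/3 - I*√2/3))²/2 = -(-1)*(227/48 - I*√2/3)²/2 = (227/48 - I*√2/3)²/2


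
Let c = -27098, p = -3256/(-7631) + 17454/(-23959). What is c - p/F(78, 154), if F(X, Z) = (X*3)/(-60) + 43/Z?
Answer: -265630623237323/9802561301 ≈ -27098.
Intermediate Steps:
F(X, Z) = 43/Z - X/20 (F(X, Z) = (3*X)*(-1/60) + 43/Z = -X/20 + 43/Z = 43/Z - X/20)
p = -4244690/14063933 (p = -3256*(-1/7631) + 17454*(-1/23959) = 3256/7631 - 17454/23959 = -4244690/14063933 ≈ -0.30181)
c - p/F(78, 154) = -27098 - (-4244690)/(14063933*(43/154 - 1/20*78)) = -27098 - (-4244690)/(14063933*(43*(1/154) - 39/10)) = -27098 - (-4244690)/(14063933*(43/154 - 39/10)) = -27098 - (-4244690)/(14063933*(-1394/385)) = -27098 - (-4244690)*(-385)/(14063933*1394) = -27098 - 1*817102825/9802561301 = -27098 - 817102825/9802561301 = -265630623237323/9802561301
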